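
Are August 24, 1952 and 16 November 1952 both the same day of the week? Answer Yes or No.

Yes

From Aug 24, 1952 to Nov 16, 1952 is 84 days.
84 mod 7 = 0, so they are the same weekday.
(Aug 24, 1952 is a Sunday; Nov 16, 1952 is a Sunday.)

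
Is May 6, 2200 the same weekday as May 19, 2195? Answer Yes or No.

From May 19, 2195 to May 6, 2200 is 1813 days.
1813 mod 7 = 0, so they are the same weekday.
(May 19, 2195 is a Tuesday; May 6, 2200 is a Tuesday.)

Yes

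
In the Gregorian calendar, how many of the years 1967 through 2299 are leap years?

81

Multiples of 4 in [1967,2299]: 83.
Of those, multiples of 100: 3 (not leap unless ÷400).
Multiples of 400: 1.
Leap years = 83 − 3 + 1 = 81.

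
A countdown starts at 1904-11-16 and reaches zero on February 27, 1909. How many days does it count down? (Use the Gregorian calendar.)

1564

Nov 16, 1904 → Nov 16, 1905: 365 days.
Nov 16, 1905 → Nov 16, 1906: 365 days.
Nov 16, 1906 → Nov 16, 1907: 365 days.
Nov 16, 1907 → Nov 16, 1908: 366 days (Feb 29, 1908 is in that span).
Nov 16, 1908 → Dec 16, 1908: 30 days (November has 30).
Dec 16, 1908 → Jan 16, 1909: 31 days (December has 31).
Jan 16, 1909 → Feb 16, 1909: 31 days (January has 31).
Feb 16, 1909 → Feb 27, 1909: 11 days.
Total: 1564 days.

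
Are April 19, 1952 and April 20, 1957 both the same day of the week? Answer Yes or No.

Yes

From Apr 19, 1952 to Apr 20, 1957 is 1827 days.
1827 mod 7 = 0, so they are the same weekday.
(Apr 19, 1952 is a Saturday; Apr 20, 1957 is a Saturday.)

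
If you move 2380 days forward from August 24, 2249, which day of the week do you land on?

Friday

First find the weekday of Aug 24, 2249. Doomsday rule: the anchor day for the 2200s is Friday. For year 49: 49÷12 = 4 r 1, and 1÷4 = 0, so 4+1+0 = 5.
Friday + 5 ≡ Wednesday — that's 2249's doomsday.
In August the doomsday date is Aug 8.
Aug 24 is 16 days after Aug 8; 16 mod 7 = 2, so Wednesday + 2 = Friday.
2380 mod 7 = 0, so 2380 days after a Friday is Friday + 0 = Friday.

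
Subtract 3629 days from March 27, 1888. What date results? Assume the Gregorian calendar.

April 20, 1878

−366 (one year; includes Feb 29, 1888) → Mar 27, 1887 (3263 left).
−365 (one year) → Mar 27, 1886 (2898 left).
−365 (one year) → Mar 27, 1885 (2533 left).
−365 (one year) → Mar 27, 1884 (2168 left).
−366 (one year; includes Feb 29, 1884) → Mar 27, 1883 (1802 left).
−365 (one year) → Mar 27, 1882 (1437 left).
−365 (one year) → Mar 27, 1881 (1072 left).
−365 (one year) → Mar 27, 1880 (707 left).
−366 (one year; includes Feb 29, 1880) → Mar 27, 1879 (341 left).
−27 → Feb 28, 1879 (end of Feb, 28 days; 314 left).
−28 → Jan 31, 1879 (end of Jan, 31 days; 286 left).
−31 → Dec 31, 1878 (end of Dec, 31 days; 255 left).
−31 → Nov 30, 1878 (end of Nov, 30 days; 224 left).
−30 → Oct 31, 1878 (end of Oct, 31 days; 194 left).
−31 → Sep 30, 1878 (end of Sep, 30 days; 163 left).
−30 → Aug 31, 1878 (end of Aug, 31 days; 133 left).
−31 → Jul 31, 1878 (end of Jul, 31 days; 102 left).
−31 → Jun 30, 1878 (end of Jun, 30 days; 71 left).
−30 → May 31, 1878 (end of May, 31 days; 41 left).
−31 → Apr 30, 1878 (end of Apr, 30 days; 10 left).
−10 → Apr 20, 1878.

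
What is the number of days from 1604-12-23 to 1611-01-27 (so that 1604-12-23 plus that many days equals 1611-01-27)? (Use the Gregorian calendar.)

2226

Dec 23, 1604 → Dec 23, 1605: 365 days.
Dec 23, 1605 → Dec 23, 1606: 365 days.
Dec 23, 1606 → Dec 23, 1607: 365 days.
Dec 23, 1607 → Dec 23, 1608: 366 days (Feb 29, 1608 is in that span).
Dec 23, 1608 → Dec 23, 1609: 365 days.
Dec 23, 1609 → Jan 23, 1610: 31 days (December has 31).
Jan 23, 1610 → Feb 23, 1610: 31 days (January has 31).
Feb 23, 1610 → Mar 23, 1610: 28 days (February has 28).
Mar 23, 1610 → Apr 23, 1610: 31 days (March has 31).
Apr 23, 1610 → May 23, 1610: 30 days (April has 30).
May 23, 1610 → Jun 23, 1610: 31 days (May has 31).
Jun 23, 1610 → Jul 23, 1610: 30 days (June has 30).
Jul 23, 1610 → Aug 23, 1610: 31 days (July has 31).
Aug 23, 1610 → Sep 23, 1610: 31 days (August has 31).
Sep 23, 1610 → Oct 23, 1610: 30 days (September has 30).
Oct 23, 1610 → Nov 23, 1610: 31 days (October has 31).
Nov 23, 1610 → Dec 23, 1610: 30 days (November has 30).
Dec 23, 1610 → Jan 23, 1611: 31 days (December has 31).
Jan 23, 1611 → Jan 27, 1611: 4 days.
Total: 2226 days.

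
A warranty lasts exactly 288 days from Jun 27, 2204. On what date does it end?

April 11, 2205

Jun has 30 days: +4 → Jul 1, 2204 (284 left).
Jul has 31 days: +31 → Aug 1, 2204 (253 left).
Aug has 31 days: +31 → Sep 1, 2204 (222 left).
Sep has 30 days: +30 → Oct 1, 2204 (192 left).
Oct has 31 days: +31 → Nov 1, 2204 (161 left).
Nov has 30 days: +30 → Dec 1, 2204 (131 left).
Dec has 31 days: +31 → Jan 1, 2205 (100 left).
Jan has 31 days: +31 → Feb 1, 2205 (69 left).
Feb has 28 days: +28 → Mar 1, 2205 (41 left).
Mar has 31 days: +31 → Apr 1, 2205 (10 left).
+10 → Apr 11, 2205.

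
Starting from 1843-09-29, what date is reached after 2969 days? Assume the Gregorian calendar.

+366 (one year; includes Feb 29, 1844) → Sep 29, 1844 (2603 left).
+365 (one year) → Sep 29, 1845 (2238 left).
+365 (one year) → Sep 29, 1846 (1873 left).
+365 (one year) → Sep 29, 1847 (1508 left).
+366 (one year; includes Feb 29, 1848) → Sep 29, 1848 (1142 left).
+365 (one year) → Sep 29, 1849 (777 left).
+365 (one year) → Sep 29, 1850 (412 left).
+365 (one year) → Sep 29, 1851 (47 left).
Sep has 30 days: +2 → Oct 1, 1851 (45 left).
Oct has 31 days: +31 → Nov 1, 1851 (14 left).
+14 → Nov 15, 1851.

November 15, 1851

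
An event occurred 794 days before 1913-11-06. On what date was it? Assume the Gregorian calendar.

−365 (one year) → Nov 6, 1912 (429 left).
−366 (one year; includes Feb 29, 1912) → Nov 6, 1911 (63 left).
−6 → Oct 31, 1911 (end of Oct, 31 days; 57 left).
−31 → Sep 30, 1911 (end of Sep, 30 days; 26 left).
−26 → Sep 4, 1911.

September 4, 1911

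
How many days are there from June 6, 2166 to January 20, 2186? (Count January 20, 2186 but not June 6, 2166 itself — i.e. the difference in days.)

7168

Jun 6, 2166 → Jun 6, 2167: 365 days.
Jun 6, 2167 → Jun 6, 2168: 366 days (Feb 29, 2168 is in that span).
Jun 6, 2168 → Jun 6, 2169: 365 days.
Jun 6, 2169 → Jun 6, 2170: 365 days.
Jun 6, 2170 → Jun 6, 2171: 365 days.
Jun 6, 2171 → Jun 6, 2172: 366 days (Feb 29, 2172 is in that span).
Jun 6, 2172 → Jun 6, 2173: 365 days.
Jun 6, 2173 → Jun 6, 2174: 365 days.
Jun 6, 2174 → Jun 6, 2175: 365 days.
Jun 6, 2175 → Jun 6, 2176: 366 days (Feb 29, 2176 is in that span).
Jun 6, 2176 → Jun 6, 2177: 365 days.
Jun 6, 2177 → Jun 6, 2178: 365 days.
Jun 6, 2178 → Jun 6, 2179: 365 days.
Jun 6, 2179 → Jun 6, 2180: 366 days (Feb 29, 2180 is in that span).
Jun 6, 2180 → Jun 6, 2181: 365 days.
Jun 6, 2181 → Jun 6, 2182: 365 days.
Jun 6, 2182 → Jun 6, 2183: 365 days.
Jun 6, 2183 → Jun 6, 2184: 366 days (Feb 29, 2184 is in that span).
Jun 6, 2184 → Jun 6, 2185: 365 days.
Jun 6, 2185 → Jul 6, 2185: 30 days (June has 30).
Jul 6, 2185 → Aug 6, 2185: 31 days (July has 31).
Aug 6, 2185 → Sep 6, 2185: 31 days (August has 31).
Sep 6, 2185 → Oct 6, 2185: 30 days (September has 30).
Oct 6, 2185 → Nov 6, 2185: 31 days (October has 31).
Nov 6, 2185 → Dec 6, 2185: 30 days (November has 30).
Dec 6, 2185 → Jan 6, 2186: 31 days (December has 31).
Jan 6, 2186 → Jan 20, 2186: 14 days.
Total: 7168 days.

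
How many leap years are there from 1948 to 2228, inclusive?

69

Multiples of 4 in [1948,2228]: 71.
Of those, multiples of 100: 3 (not leap unless ÷400).
Multiples of 400: 1.
Leap years = 71 − 3 + 1 = 69.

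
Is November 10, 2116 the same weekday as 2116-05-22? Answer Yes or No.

From May 22, 2116 to Nov 10, 2116 is 172 days.
172 mod 7 = 4, so they are different weekdays.
(May 22, 2116 is a Friday; Nov 10, 2116 is a Tuesday.)

No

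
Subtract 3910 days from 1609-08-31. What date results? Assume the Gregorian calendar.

−365 (one year) → Aug 31, 1608 (3545 left).
−366 (one year; includes Feb 29, 1608) → Aug 31, 1607 (3179 left).
−365 (one year) → Aug 31, 1606 (2814 left).
−365 (one year) → Aug 31, 1605 (2449 left).
−365 (one year) → Aug 31, 1604 (2084 left).
−366 (one year; includes Feb 29, 1604) → Aug 31, 1603 (1718 left).
−365 (one year) → Aug 31, 1602 (1353 left).
−365 (one year) → Aug 31, 1601 (988 left).
−365 (one year) → Aug 31, 1600 (623 left).
−366 (one year; includes Feb 29, 1600) → Aug 31, 1599 (257 left).
−31 → Jul 31, 1599 (end of Jul, 31 days; 226 left).
−31 → Jun 30, 1599 (end of Jun, 30 days; 195 left).
−30 → May 31, 1599 (end of May, 31 days; 165 left).
−31 → Apr 30, 1599 (end of Apr, 30 days; 134 left).
−30 → Mar 31, 1599 (end of Mar, 31 days; 104 left).
−31 → Feb 28, 1599 (end of Feb, 28 days; 73 left).
−28 → Jan 31, 1599 (end of Jan, 31 days; 45 left).
−31 → Dec 31, 1598 (end of Dec, 31 days; 14 left).
−14 → Dec 17, 1598.

December 17, 1598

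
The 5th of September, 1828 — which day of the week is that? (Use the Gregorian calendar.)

Doomsday rule: the anchor day for the 1800s is Friday. For year 28: 28÷12 = 2 r 4, and 4÷4 = 1, so 2+4+1 = 7.
Friday + 7 ≡ Friday — that's 1828's doomsday.
In September the doomsday date is Sep 5.
Sep 5 is the doomsday itself: Friday.

Friday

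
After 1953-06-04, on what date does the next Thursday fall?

Jun 4, 1953 is a Thursday.
From Thursday to the next Thursday is 7 days.
Jun 4, 1953 + 7 = Jun 11, 1953.

June 11, 1953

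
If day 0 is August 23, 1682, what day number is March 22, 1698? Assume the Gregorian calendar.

5690

Aug 23, 1682 → Aug 23, 1683: 365 days.
Aug 23, 1683 → Aug 23, 1684: 366 days (Feb 29, 1684 is in that span).
Aug 23, 1684 → Aug 23, 1685: 365 days.
Aug 23, 1685 → Aug 23, 1686: 365 days.
Aug 23, 1686 → Aug 23, 1687: 365 days.
Aug 23, 1687 → Aug 23, 1688: 366 days (Feb 29, 1688 is in that span).
Aug 23, 1688 → Aug 23, 1689: 365 days.
Aug 23, 1689 → Aug 23, 1690: 365 days.
Aug 23, 1690 → Aug 23, 1691: 365 days.
Aug 23, 1691 → Aug 23, 1692: 366 days (Feb 29, 1692 is in that span).
Aug 23, 1692 → Aug 23, 1693: 365 days.
Aug 23, 1693 → Aug 23, 1694: 365 days.
Aug 23, 1694 → Aug 23, 1695: 365 days.
Aug 23, 1695 → Aug 23, 1696: 366 days (Feb 29, 1696 is in that span).
Aug 23, 1696 → Aug 23, 1697: 365 days.
Aug 23, 1697 → Sep 23, 1697: 31 days (August has 31).
Sep 23, 1697 → Oct 23, 1697: 30 days (September has 30).
Oct 23, 1697 → Nov 23, 1697: 31 days (October has 31).
Nov 23, 1697 → Dec 23, 1697: 30 days (November has 30).
Dec 23, 1697 → Jan 23, 1698: 31 days (December has 31).
Jan 23, 1698 → Feb 23, 1698: 31 days (January has 31).
Feb 23, 1698 → Mar 22, 1698: 27 days.
Total: 5690 days.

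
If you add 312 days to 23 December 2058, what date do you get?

Dec has 31 days: +9 → Jan 1, 2059 (303 left).
Jan has 31 days: +31 → Feb 1, 2059 (272 left).
Feb has 28 days: +28 → Mar 1, 2059 (244 left).
Mar has 31 days: +31 → Apr 1, 2059 (213 left).
Apr has 30 days: +30 → May 1, 2059 (183 left).
May has 31 days: +31 → Jun 1, 2059 (152 left).
Jun has 30 days: +30 → Jul 1, 2059 (122 left).
Jul has 31 days: +31 → Aug 1, 2059 (91 left).
Aug has 31 days: +31 → Sep 1, 2059 (60 left).
Sep has 30 days: +30 → Oct 1, 2059 (30 left).
+30 → Oct 31, 2059.

October 31, 2059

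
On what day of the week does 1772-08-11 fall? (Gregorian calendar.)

Tuesday

Doomsday rule: the anchor day for the 1700s is Sunday. For year 72: 72÷12 = 6 r 0, and 0÷4 = 0, so 6+0+0 = 6.
Sunday + 6 ≡ Saturday — that's 1772's doomsday.
In August the doomsday date is Aug 8.
Aug 11 is 3 days after Aug 8; 3 mod 7 = 3, so Saturday + 3 = Tuesday.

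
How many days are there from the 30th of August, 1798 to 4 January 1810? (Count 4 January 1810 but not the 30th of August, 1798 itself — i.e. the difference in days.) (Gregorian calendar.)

Aug 30, 1798 → Aug 30, 1799: 365 days.
Aug 30, 1799 → Aug 30, 1800: 365 days.
Aug 30, 1800 → Aug 30, 1801: 365 days.
Aug 30, 1801 → Aug 30, 1802: 365 days.
Aug 30, 1802 → Aug 30, 1803: 365 days.
Aug 30, 1803 → Aug 30, 1804: 366 days (Feb 29, 1804 is in that span).
Aug 30, 1804 → Aug 30, 1805: 365 days.
Aug 30, 1805 → Aug 30, 1806: 365 days.
Aug 30, 1806 → Aug 30, 1807: 365 days.
Aug 30, 1807 → Aug 30, 1808: 366 days (Feb 29, 1808 is in that span).
Aug 30, 1808 → Aug 30, 1809: 365 days.
Aug 30, 1809 → Sep 30, 1809: 31 days (August has 31).
Sep 30, 1809 → Oct 30, 1809: 30 days (September has 30).
Oct 30, 1809 → Nov 30, 1809: 31 days (October has 31).
Nov 30, 1809 → Dec 30, 1809: 30 days (November has 30).
Dec 30, 1809 → Jan 4, 1810: 5 days.
Total: 4144 days.

4144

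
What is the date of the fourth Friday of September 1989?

September 1, 1989 is a Friday.
The first Friday is therefore September 1 (same day).
The fourth Friday is 1 + 3×7 = September 22.

September 22, 1989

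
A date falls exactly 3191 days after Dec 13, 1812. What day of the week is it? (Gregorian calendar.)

Saturday

Dec 13, 1812 is a Sunday.
3191 mod 7 = 6, so 3191 days after a Sunday is Sunday + 6 = Saturday.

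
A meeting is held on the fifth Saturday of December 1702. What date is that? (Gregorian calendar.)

December 1, 1702 is a Friday.
The first Saturday is therefore December 2 (1 days later).
The fifth Saturday is 2 + 4×7 = December 30.

December 30, 1702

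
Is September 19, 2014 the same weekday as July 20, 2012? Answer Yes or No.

Yes

From Jul 20, 2012 to Sep 19, 2014 is 791 days.
791 mod 7 = 0, so they are the same weekday.
(Jul 20, 2012 is a Friday; Sep 19, 2014 is a Friday.)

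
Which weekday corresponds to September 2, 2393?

Thursday

Doomsday rule: the anchor day for the 2300s is Wednesday. For year 93: 93÷12 = 7 r 9, and 9÷4 = 2, so 7+9+2 = 18.
Wednesday + 18 ≡ Sunday — that's 2393's doomsday.
In September the doomsday date is Sep 5.
Sep 2 is 3 days before Sep 5; 3 mod 7 = 3, so Sunday − 3 = Thursday.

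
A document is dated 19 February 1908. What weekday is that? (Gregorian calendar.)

Wednesday

January 1, 1908 is a Wednesday.
Jan 1, 1908 → Feb 1, 1908: 31 days (January has 31).
Feb 1, 1908 → Feb 19, 1908: 18 days.
Total: 49 days.
49 mod 7 = 0, so Wednesday + 0 = Wednesday.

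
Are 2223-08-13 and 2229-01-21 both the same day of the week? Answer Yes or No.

Yes

From Aug 13, 2223 to Jan 21, 2229 is 1988 days.
1988 mod 7 = 0, so they are the same weekday.
(Aug 13, 2223 is a Wednesday; Jan 21, 2229 is a Wednesday.)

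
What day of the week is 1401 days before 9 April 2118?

Friday

First find the weekday of Apr 9, 2118. Doomsday rule: the anchor day for the 2100s is Sunday. For year 18: 18÷12 = 1 r 6, and 6÷4 = 1, so 1+6+1 = 8.
Sunday + 8 ≡ Monday — that's 2118's doomsday.
In April the doomsday date is Apr 4.
Apr 9 is 5 days after Apr 4; 5 mod 7 = 5, so Monday + 5 = Saturday.
1401 mod 7 = 1, so 1401 days before a Saturday is Saturday − 1 = Friday.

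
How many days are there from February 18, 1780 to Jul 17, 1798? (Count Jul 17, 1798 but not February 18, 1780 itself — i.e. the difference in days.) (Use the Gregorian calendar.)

Feb 18, 1780 → Feb 18, 1781: 366 days (Feb 29, 1780 is in that span).
Feb 18, 1781 → Feb 18, 1782: 365 days.
Feb 18, 1782 → Feb 18, 1783: 365 days.
Feb 18, 1783 → Feb 18, 1784: 365 days.
Feb 18, 1784 → Feb 18, 1785: 366 days (Feb 29, 1784 is in that span).
Feb 18, 1785 → Feb 18, 1786: 365 days.
Feb 18, 1786 → Feb 18, 1787: 365 days.
Feb 18, 1787 → Feb 18, 1788: 365 days.
Feb 18, 1788 → Feb 18, 1789: 366 days (Feb 29, 1788 is in that span).
Feb 18, 1789 → Feb 18, 1790: 365 days.
Feb 18, 1790 → Feb 18, 1791: 365 days.
Feb 18, 1791 → Feb 18, 1792: 365 days.
Feb 18, 1792 → Feb 18, 1793: 366 days (Feb 29, 1792 is in that span).
Feb 18, 1793 → Feb 18, 1794: 365 days.
Feb 18, 1794 → Feb 18, 1795: 365 days.
Feb 18, 1795 → Feb 18, 1796: 365 days.
Feb 18, 1796 → Feb 18, 1797: 366 days (Feb 29, 1796 is in that span).
Feb 18, 1797 → Feb 18, 1798: 365 days.
Feb 18, 1798 → Mar 18, 1798: 28 days (February has 28).
Mar 18, 1798 → Apr 18, 1798: 31 days (March has 31).
Apr 18, 1798 → May 18, 1798: 30 days (April has 30).
May 18, 1798 → Jun 18, 1798: 31 days (May has 31).
Jun 18, 1798 → Jul 17, 1798: 29 days.
Total: 6724 days.

6724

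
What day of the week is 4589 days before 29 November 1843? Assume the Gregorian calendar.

Saturday

Nov 29, 1843 is a Wednesday.
4589 mod 7 = 4, so 4589 days before a Wednesday is Wednesday − 4 = Saturday.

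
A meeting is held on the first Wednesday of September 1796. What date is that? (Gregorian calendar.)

September 1, 1796 is a Thursday.
The first Wednesday is therefore September 7 (6 days later).

September 7, 1796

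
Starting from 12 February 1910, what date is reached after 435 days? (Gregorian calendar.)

April 23, 1911

+365 (one year) → Feb 12, 1911 (70 left).
Feb has 28 days: +17 → Mar 1, 1911 (53 left).
Mar has 31 days: +31 → Apr 1, 1911 (22 left).
+22 → Apr 23, 1911.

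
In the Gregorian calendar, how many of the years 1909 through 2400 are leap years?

Multiples of 4 in [1909,2400]: 123.
Of those, multiples of 100: 5 (not leap unless ÷400).
Multiples of 400: 2.
Leap years = 123 − 5 + 2 = 120.

120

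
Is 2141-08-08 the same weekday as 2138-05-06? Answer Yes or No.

From May 6, 2138 to Aug 8, 2141 is 1190 days.
1190 mod 7 = 0, so they are the same weekday.
(May 6, 2138 is a Tuesday; Aug 8, 2141 is a Tuesday.)

Yes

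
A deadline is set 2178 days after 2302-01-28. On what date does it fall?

+365 (one year) → Jan 28, 2303 (1813 left).
+365 (one year) → Jan 28, 2304 (1448 left).
+366 (one year; includes Feb 29, 2304) → Jan 28, 2305 (1082 left).
+365 (one year) → Jan 28, 2306 (717 left).
+365 (one year) → Jan 28, 2307 (352 left).
Jan has 31 days: +4 → Feb 1, 2307 (348 left).
Feb has 28 days: +28 → Mar 1, 2307 (320 left).
Mar has 31 days: +31 → Apr 1, 2307 (289 left).
Apr has 30 days: +30 → May 1, 2307 (259 left).
May has 31 days: +31 → Jun 1, 2307 (228 left).
Jun has 30 days: +30 → Jul 1, 2307 (198 left).
Jul has 31 days: +31 → Aug 1, 2307 (167 left).
Aug has 31 days: +31 → Sep 1, 2307 (136 left).
Sep has 30 days: +30 → Oct 1, 2307 (106 left).
Oct has 31 days: +31 → Nov 1, 2307 (75 left).
Nov has 30 days: +30 → Dec 1, 2307 (45 left).
Dec has 31 days: +31 → Jan 1, 2308 (14 left).
+14 → Jan 15, 2308.

January 15, 2308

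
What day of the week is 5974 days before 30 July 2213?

Tuesday

Jul 30, 2213 is a Friday.
5974 mod 7 = 3, so 5974 days before a Friday is Friday − 3 = Tuesday.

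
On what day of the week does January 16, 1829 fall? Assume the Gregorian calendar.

Friday

January 1, 1829 is a Thursday.
Jan 1, 1829 → Jan 16, 1829: 15 days.
Total: 15 days.
15 mod 7 = 1, so Thursday + 1 = Friday.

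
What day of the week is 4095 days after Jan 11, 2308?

Saturday

First find the weekday of Jan 11, 2308. Doomsday rule: the anchor day for the 2300s is Wednesday. For year 08: 8÷12 = 0 r 8, and 8÷4 = 2, so 0+8+2 = 10.
Wednesday + 10 ≡ Saturday — that's 2308's doomsday.
In January the doomsday date is Jan 4 (2308 is a leap year (divisible by 4)).
Jan 11 is 7 days after Jan 4; 7 mod 7 = 0, so Saturday + 0 = Saturday.
4095 mod 7 = 0, so 4095 days after a Saturday is Saturday + 0 = Saturday.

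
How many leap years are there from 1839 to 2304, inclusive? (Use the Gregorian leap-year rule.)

Multiples of 4 in [1839,2304]: 117.
Of those, multiples of 100: 5 (not leap unless ÷400).
Multiples of 400: 1.
Leap years = 117 − 5 + 1 = 113.

113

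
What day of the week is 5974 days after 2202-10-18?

Thursday

First find the weekday of Oct 18, 2202. Doomsday rule: the anchor day for the 2200s is Friday. For year 02: 2÷12 = 0 r 2, and 2÷4 = 0, so 0+2+0 = 2.
Friday + 2 ≡ Sunday — that's 2202's doomsday.
In October the doomsday date is Oct 10.
Oct 18 is 8 days after Oct 10; 8 mod 7 = 1, so Sunday + 1 = Monday.
5974 mod 7 = 3, so 5974 days after a Monday is Monday + 3 = Thursday.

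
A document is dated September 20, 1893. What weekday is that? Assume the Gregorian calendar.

Wednesday

Doomsday rule: the anchor day for the 1800s is Friday. For year 93: 93÷12 = 7 r 9, and 9÷4 = 2, so 7+9+2 = 18.
Friday + 18 ≡ Tuesday — that's 1893's doomsday.
In September the doomsday date is Sep 5.
Sep 20 is 15 days after Sep 5; 15 mod 7 = 1, so Tuesday + 1 = Wednesday.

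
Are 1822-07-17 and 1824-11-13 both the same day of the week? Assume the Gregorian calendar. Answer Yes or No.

From Jul 17, 1822 to Nov 13, 1824 is 850 days.
850 mod 7 = 3, so they are different weekdays.
(Jul 17, 1822 is a Wednesday; Nov 13, 1824 is a Saturday.)

No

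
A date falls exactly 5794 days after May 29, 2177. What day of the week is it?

May 29, 2177 is a Thursday.
5794 mod 7 = 5, so 5794 days after a Thursday is Thursday + 5 = Tuesday.

Tuesday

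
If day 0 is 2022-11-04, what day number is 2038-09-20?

Nov 4, 2022 → Nov 4, 2023: 365 days.
Nov 4, 2023 → Nov 4, 2024: 366 days (Feb 29, 2024 is in that span).
Nov 4, 2024 → Nov 4, 2025: 365 days.
Nov 4, 2025 → Nov 4, 2026: 365 days.
Nov 4, 2026 → Nov 4, 2027: 365 days.
Nov 4, 2027 → Nov 4, 2028: 366 days (Feb 29, 2028 is in that span).
Nov 4, 2028 → Nov 4, 2029: 365 days.
Nov 4, 2029 → Nov 4, 2030: 365 days.
Nov 4, 2030 → Nov 4, 2031: 365 days.
Nov 4, 2031 → Nov 4, 2032: 366 days (Feb 29, 2032 is in that span).
Nov 4, 2032 → Nov 4, 2033: 365 days.
Nov 4, 2033 → Nov 4, 2034: 365 days.
Nov 4, 2034 → Nov 4, 2035: 365 days.
Nov 4, 2035 → Nov 4, 2036: 366 days (Feb 29, 2036 is in that span).
Nov 4, 2036 → Nov 4, 2037: 365 days.
Nov 4, 2037 → Dec 4, 2037: 30 days (November has 30).
Dec 4, 2037 → Jan 4, 2038: 31 days (December has 31).
Jan 4, 2038 → Feb 4, 2038: 31 days (January has 31).
Feb 4, 2038 → Mar 4, 2038: 28 days (February has 28).
Mar 4, 2038 → Apr 4, 2038: 31 days (March has 31).
Apr 4, 2038 → May 4, 2038: 30 days (April has 30).
May 4, 2038 → Jun 4, 2038: 31 days (May has 31).
Jun 4, 2038 → Jul 4, 2038: 30 days (June has 30).
Jul 4, 2038 → Aug 4, 2038: 31 days (July has 31).
Aug 4, 2038 → Sep 4, 2038: 31 days (August has 31).
Sep 4, 2038 → Sep 20, 2038: 16 days.
Total: 5799 days.

5799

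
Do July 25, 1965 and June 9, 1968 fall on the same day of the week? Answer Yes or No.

From Jul 25, 1965 to Jun 9, 1968 is 1050 days.
1050 mod 7 = 0, so they are the same weekday.
(Jul 25, 1965 is a Sunday; Jun 9, 1968 is a Sunday.)

Yes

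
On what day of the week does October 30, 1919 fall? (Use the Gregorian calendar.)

Thursday

January 1, 1919 is a Wednesday.
Jan 1, 1919 → Feb 1, 1919: 31 days (January has 31).
Feb 1, 1919 → Mar 1, 1919: 28 days (February has 28).
Mar 1, 1919 → Apr 1, 1919: 31 days (March has 31).
Apr 1, 1919 → May 1, 1919: 30 days (April has 30).
May 1, 1919 → Jun 1, 1919: 31 days (May has 31).
Jun 1, 1919 → Jul 1, 1919: 30 days (June has 30).
Jul 1, 1919 → Aug 1, 1919: 31 days (July has 31).
Aug 1, 1919 → Sep 1, 1919: 31 days (August has 31).
Sep 1, 1919 → Oct 1, 1919: 30 days (September has 30).
Oct 1, 1919 → Oct 30, 1919: 29 days.
Total: 302 days.
302 mod 7 = 1, so Wednesday + 1 = Thursday.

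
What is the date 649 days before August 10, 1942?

−365 (one year) → Aug 10, 1941 (284 left).
−10 → Jul 31, 1941 (end of Jul, 31 days; 274 left).
−31 → Jun 30, 1941 (end of Jun, 30 days; 243 left).
−30 → May 31, 1941 (end of May, 31 days; 213 left).
−31 → Apr 30, 1941 (end of Apr, 30 days; 182 left).
−30 → Mar 31, 1941 (end of Mar, 31 days; 152 left).
−31 → Feb 28, 1941 (end of Feb, 28 days; 121 left).
−28 → Jan 31, 1941 (end of Jan, 31 days; 93 left).
−31 → Dec 31, 1940 (end of Dec, 31 days; 62 left).
−31 → Nov 30, 1940 (end of Nov, 30 days; 31 left).
−30 → Oct 31, 1940 (end of Oct, 31 days; 1 left).
−1 → Oct 30, 1940.

October 30, 1940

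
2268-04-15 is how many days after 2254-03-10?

5150

Mar 10, 2254 → Mar 10, 2255: 365 days.
Mar 10, 2255 → Mar 10, 2256: 366 days (Feb 29, 2256 is in that span).
Mar 10, 2256 → Mar 10, 2257: 365 days.
Mar 10, 2257 → Mar 10, 2258: 365 days.
Mar 10, 2258 → Mar 10, 2259: 365 days.
Mar 10, 2259 → Mar 10, 2260: 366 days (Feb 29, 2260 is in that span).
Mar 10, 2260 → Mar 10, 2261: 365 days.
Mar 10, 2261 → Mar 10, 2262: 365 days.
Mar 10, 2262 → Mar 10, 2263: 365 days.
Mar 10, 2263 → Mar 10, 2264: 366 days (Feb 29, 2264 is in that span).
Mar 10, 2264 → Mar 10, 2265: 365 days.
Mar 10, 2265 → Mar 10, 2266: 365 days.
Mar 10, 2266 → Mar 10, 2267: 365 days.
Mar 10, 2267 → Mar 10, 2268: 366 days (Feb 29, 2268 is in that span).
Mar 10, 2268 → Apr 10, 2268: 31 days (March has 31).
Apr 10, 2268 → Apr 15, 2268: 5 days.
Total: 5150 days.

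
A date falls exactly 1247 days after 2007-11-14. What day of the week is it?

First find the weekday of Nov 14, 2007. Doomsday rule: the anchor day for the 2000s is Tuesday. For year 07: 7÷12 = 0 r 7, and 7÷4 = 1, so 0+7+1 = 8.
Tuesday + 8 ≡ Wednesday — that's 2007's doomsday.
In November the doomsday date is Nov 7.
Nov 14 is 7 days after Nov 7; 7 mod 7 = 0, so Wednesday + 0 = Wednesday.
1247 mod 7 = 1, so 1247 days after a Wednesday is Wednesday + 1 = Thursday.

Thursday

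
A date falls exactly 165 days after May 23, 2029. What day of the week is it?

May 23, 2029 is a Wednesday.
165 mod 7 = 4, so 165 days after a Wednesday is Wednesday + 4 = Sunday.

Sunday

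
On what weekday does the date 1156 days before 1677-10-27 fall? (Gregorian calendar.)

Tuesday

First find the weekday of Oct 27, 1677. Doomsday rule: the anchor day for the 1600s is Tuesday. For year 77: 77÷12 = 6 r 5, and 5÷4 = 1, so 6+5+1 = 12.
Tuesday + 12 ≡ Sunday — that's 1677's doomsday.
In October the doomsday date is Oct 10.
Oct 27 is 17 days after Oct 10; 17 mod 7 = 3, so Sunday + 3 = Wednesday.
1156 mod 7 = 1, so 1156 days before a Wednesday is Wednesday − 1 = Tuesday.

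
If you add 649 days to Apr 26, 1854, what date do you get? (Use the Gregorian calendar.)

February 4, 1856

+365 (one year) → Apr 26, 1855 (284 left).
Apr has 30 days: +5 → May 1, 1855 (279 left).
May has 31 days: +31 → Jun 1, 1855 (248 left).
Jun has 30 days: +30 → Jul 1, 1855 (218 left).
Jul has 31 days: +31 → Aug 1, 1855 (187 left).
Aug has 31 days: +31 → Sep 1, 1855 (156 left).
Sep has 30 days: +30 → Oct 1, 1855 (126 left).
Oct has 31 days: +31 → Nov 1, 1855 (95 left).
Nov has 30 days: +30 → Dec 1, 1855 (65 left).
Dec has 31 days: +31 → Jan 1, 1856 (34 left).
Jan has 31 days: +31 → Feb 1, 1856 (3 left).
+3 → Feb 4, 1856.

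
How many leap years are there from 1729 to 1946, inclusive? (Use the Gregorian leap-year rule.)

52

Multiples of 4 in [1729,1946]: 54.
Of those, multiples of 100: 2 (not leap unless ÷400).
Multiples of 400: 0.
Leap years = 54 − 2 + 0 = 52.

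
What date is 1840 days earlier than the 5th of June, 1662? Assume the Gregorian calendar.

May 22, 1657

−365 (one year) → Jun 5, 1661 (1475 left).
−365 (one year) → Jun 5, 1660 (1110 left).
−366 (one year; includes Feb 29, 1660) → Jun 5, 1659 (744 left).
−365 (one year) → Jun 5, 1658 (379 left).
−5 → May 31, 1658 (end of May, 31 days; 374 left).
−31 → Apr 30, 1658 (end of Apr, 30 days; 343 left).
−30 → Mar 31, 1658 (end of Mar, 31 days; 313 left).
−31 → Feb 28, 1658 (end of Feb, 28 days; 282 left).
−28 → Jan 31, 1658 (end of Jan, 31 days; 254 left).
−31 → Dec 31, 1657 (end of Dec, 31 days; 223 left).
−31 → Nov 30, 1657 (end of Nov, 30 days; 192 left).
−30 → Oct 31, 1657 (end of Oct, 31 days; 162 left).
−31 → Sep 30, 1657 (end of Sep, 30 days; 131 left).
−30 → Aug 31, 1657 (end of Aug, 31 days; 101 left).
−31 → Jul 31, 1657 (end of Jul, 31 days; 70 left).
−31 → Jun 30, 1657 (end of Jun, 30 days; 39 left).
−30 → May 31, 1657 (end of May, 31 days; 9 left).
−9 → May 22, 1657.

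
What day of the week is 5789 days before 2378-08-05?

First find the weekday of Aug 5, 2378. Doomsday rule: the anchor day for the 2300s is Wednesday. For year 78: 78÷12 = 6 r 6, and 6÷4 = 1, so 6+6+1 = 13.
Wednesday + 13 ≡ Tuesday — that's 2378's doomsday.
In August the doomsday date is Aug 8.
Aug 5 is 3 days before Aug 8; 3 mod 7 = 3, so Tuesday − 3 = Saturday.
5789 mod 7 = 0, so 5789 days before a Saturday is Saturday − 0 = Saturday.

Saturday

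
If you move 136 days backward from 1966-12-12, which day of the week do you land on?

Friday

First find the weekday of Dec 12, 1966. Doomsday rule: the anchor day for the 1900s is Wednesday. For year 66: 66÷12 = 5 r 6, and 6÷4 = 1, so 5+6+1 = 12.
Wednesday + 12 ≡ Monday — that's 1966's doomsday.
In December the doomsday date is Dec 12.
Dec 12 is the doomsday itself: Monday.
136 mod 7 = 3, so 136 days before a Monday is Monday − 3 = Friday.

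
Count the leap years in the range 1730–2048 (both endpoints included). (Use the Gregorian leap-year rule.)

Multiples of 4 in [1730,2048]: 80.
Of those, multiples of 100: 3 (not leap unless ÷400).
Multiples of 400: 1.
Leap years = 80 − 3 + 1 = 78.

78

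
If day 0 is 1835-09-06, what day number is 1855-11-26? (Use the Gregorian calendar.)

Sep 6, 1835 → Sep 6, 1836: 366 days (Feb 29, 1836 is in that span).
Sep 6, 1836 → Sep 6, 1837: 365 days.
Sep 6, 1837 → Sep 6, 1838: 365 days.
Sep 6, 1838 → Sep 6, 1839: 365 days.
Sep 6, 1839 → Sep 6, 1840: 366 days (Feb 29, 1840 is in that span).
Sep 6, 1840 → Sep 6, 1841: 365 days.
Sep 6, 1841 → Sep 6, 1842: 365 days.
Sep 6, 1842 → Sep 6, 1843: 365 days.
Sep 6, 1843 → Sep 6, 1844: 366 days (Feb 29, 1844 is in that span).
Sep 6, 1844 → Sep 6, 1845: 365 days.
Sep 6, 1845 → Sep 6, 1846: 365 days.
Sep 6, 1846 → Sep 6, 1847: 365 days.
Sep 6, 1847 → Sep 6, 1848: 366 days (Feb 29, 1848 is in that span).
Sep 6, 1848 → Sep 6, 1849: 365 days.
Sep 6, 1849 → Sep 6, 1850: 365 days.
Sep 6, 1850 → Sep 6, 1851: 365 days.
Sep 6, 1851 → Sep 6, 1852: 366 days (Feb 29, 1852 is in that span).
Sep 6, 1852 → Sep 6, 1853: 365 days.
Sep 6, 1853 → Sep 6, 1854: 365 days.
Sep 6, 1854 → Sep 6, 1855: 365 days.
Sep 6, 1855 → Oct 6, 1855: 30 days (September has 30).
Oct 6, 1855 → Nov 6, 1855: 31 days (October has 31).
Nov 6, 1855 → Nov 26, 1855: 20 days.
Total: 7386 days.

7386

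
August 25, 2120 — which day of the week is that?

Doomsday rule: the anchor day for the 2100s is Sunday. For year 20: 20÷12 = 1 r 8, and 8÷4 = 2, so 1+8+2 = 11.
Sunday + 11 ≡ Thursday — that's 2120's doomsday.
In August the doomsday date is Aug 8.
Aug 25 is 17 days after Aug 8; 17 mod 7 = 3, so Thursday + 3 = Sunday.

Sunday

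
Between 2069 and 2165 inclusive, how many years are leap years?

23

Multiples of 4 in [2069,2165]: 24.
Of those, multiples of 100: 1 (not leap unless ÷400).
Multiples of 400: 0.
Leap years = 24 − 1 + 0 = 23.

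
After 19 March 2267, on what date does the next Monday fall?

Mar 19, 2267 is a Tuesday.
From Tuesday to the next Monday is 6 days.
Mar 19, 2267 + 6 = Mar 25, 2267.

March 25, 2267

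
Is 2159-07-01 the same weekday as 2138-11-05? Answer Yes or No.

No

From Nov 5, 2138 to Jul 1, 2159 is 7543 days.
7543 mod 7 = 4, so they are different weekdays.
(Nov 5, 2138 is a Wednesday; Jul 1, 2159 is a Sunday.)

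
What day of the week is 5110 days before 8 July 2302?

First find the weekday of Jul 8, 2302. Doomsday rule: the anchor day for the 2300s is Wednesday. For year 02: 2÷12 = 0 r 2, and 2÷4 = 0, so 0+2+0 = 2.
Wednesday + 2 ≡ Friday — that's 2302's doomsday.
In July the doomsday date is Jul 11.
Jul 8 is 3 days before Jul 11; 3 mod 7 = 3, so Friday − 3 = Tuesday.
5110 mod 7 = 0, so 5110 days before a Tuesday is Tuesday − 0 = Tuesday.

Tuesday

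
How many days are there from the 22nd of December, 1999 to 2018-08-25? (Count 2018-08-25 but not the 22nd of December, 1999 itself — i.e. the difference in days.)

6821

Dec 22, 1999 → Dec 22, 2000: 366 days (Feb 29, 2000 is in that span).
Dec 22, 2000 → Dec 22, 2001: 365 days.
Dec 22, 2001 → Dec 22, 2002: 365 days.
Dec 22, 2002 → Dec 22, 2003: 365 days.
Dec 22, 2003 → Dec 22, 2004: 366 days (Feb 29, 2004 is in that span).
Dec 22, 2004 → Dec 22, 2005: 365 days.
Dec 22, 2005 → Dec 22, 2006: 365 days.
Dec 22, 2006 → Dec 22, 2007: 365 days.
Dec 22, 2007 → Dec 22, 2008: 366 days (Feb 29, 2008 is in that span).
Dec 22, 2008 → Dec 22, 2009: 365 days.
Dec 22, 2009 → Dec 22, 2010: 365 days.
Dec 22, 2010 → Dec 22, 2011: 365 days.
Dec 22, 2011 → Dec 22, 2012: 366 days (Feb 29, 2012 is in that span).
Dec 22, 2012 → Dec 22, 2013: 365 days.
Dec 22, 2013 → Dec 22, 2014: 365 days.
Dec 22, 2014 → Dec 22, 2015: 365 days.
Dec 22, 2015 → Dec 22, 2016: 366 days (Feb 29, 2016 is in that span).
Dec 22, 2016 → Dec 22, 2017: 365 days.
Dec 22, 2017 → Jan 22, 2018: 31 days (December has 31).
Jan 22, 2018 → Feb 22, 2018: 31 days (January has 31).
Feb 22, 2018 → Mar 22, 2018: 28 days (February has 28).
Mar 22, 2018 → Apr 22, 2018: 31 days (March has 31).
Apr 22, 2018 → May 22, 2018: 30 days (April has 30).
May 22, 2018 → Jun 22, 2018: 31 days (May has 31).
Jun 22, 2018 → Jul 22, 2018: 30 days (June has 30).
Jul 22, 2018 → Aug 22, 2018: 31 days (July has 31).
Aug 22, 2018 → Aug 25, 2018: 3 days.
Total: 6821 days.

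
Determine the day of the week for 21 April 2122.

Tuesday

Doomsday rule: the anchor day for the 2100s is Sunday. For year 22: 22÷12 = 1 r 10, and 10÷4 = 2, so 1+10+2 = 13.
Sunday + 13 ≡ Saturday — that's 2122's doomsday.
In April the doomsday date is Apr 4.
Apr 21 is 17 days after Apr 4; 17 mod 7 = 3, so Saturday + 3 = Tuesday.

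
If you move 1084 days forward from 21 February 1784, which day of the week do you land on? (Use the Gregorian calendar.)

First find the weekday of Feb 21, 1784. Doomsday rule: the anchor day for the 1700s is Sunday. For year 84: 84÷12 = 7 r 0, and 0÷4 = 0, so 7+0+0 = 7.
Sunday + 7 ≡ Sunday — that's 1784's doomsday.
In February the doomsday date is Feb 29 (1784 is a leap year (divisible by 4)).
Feb 21 is 8 days before Feb 29; 8 mod 7 = 1, so Sunday − 1 = Saturday.
1084 mod 7 = 6, so 1084 days after a Saturday is Saturday + 6 = Friday.

Friday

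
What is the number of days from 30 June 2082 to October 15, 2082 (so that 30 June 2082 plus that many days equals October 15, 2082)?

Jun 30, 2082 → Jul 30, 2082: 30 days (June has 30).
Jul 30, 2082 → Aug 30, 2082: 31 days (July has 31).
Aug 30, 2082 → Sep 30, 2082: 31 days (August has 31).
Sep 30, 2082 → Oct 15, 2082: 15 days.
Total: 107 days.

107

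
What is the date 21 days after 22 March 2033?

April 12, 2033

Mar has 31 days: +10 → Apr 1, 2033 (11 left).
+11 → Apr 12, 2033.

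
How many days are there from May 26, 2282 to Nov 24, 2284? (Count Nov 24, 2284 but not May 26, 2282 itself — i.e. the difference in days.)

May 26, 2282 → May 26, 2283: 365 days.
May 26, 2283 → May 26, 2284: 366 days (Feb 29, 2284 is in that span).
May 26, 2284 → Jun 26, 2284: 31 days (May has 31).
Jun 26, 2284 → Jul 26, 2284: 30 days (June has 30).
Jul 26, 2284 → Aug 26, 2284: 31 days (July has 31).
Aug 26, 2284 → Sep 26, 2284: 31 days (August has 31).
Sep 26, 2284 → Oct 26, 2284: 30 days (September has 30).
Oct 26, 2284 → Nov 24, 2284: 29 days.
Total: 913 days.

913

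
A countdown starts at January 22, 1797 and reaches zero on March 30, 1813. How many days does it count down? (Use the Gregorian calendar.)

Jan 22, 1797 → Jan 22, 1798: 365 days.
Jan 22, 1798 → Jan 22, 1799: 365 days.
Jan 22, 1799 → Jan 22, 1800: 365 days.
Jan 22, 1800 → Jan 22, 1801: 365 days.
Jan 22, 1801 → Jan 22, 1802: 365 days.
Jan 22, 1802 → Jan 22, 1803: 365 days.
Jan 22, 1803 → Jan 22, 1804: 365 days.
Jan 22, 1804 → Jan 22, 1805: 366 days (Feb 29, 1804 is in that span).
Jan 22, 1805 → Jan 22, 1806: 365 days.
Jan 22, 1806 → Jan 22, 1807: 365 days.
Jan 22, 1807 → Jan 22, 1808: 365 days.
Jan 22, 1808 → Jan 22, 1809: 366 days (Feb 29, 1808 is in that span).
Jan 22, 1809 → Jan 22, 1810: 365 days.
Jan 22, 1810 → Jan 22, 1811: 365 days.
Jan 22, 1811 → Jan 22, 1812: 365 days.
Jan 22, 1812 → Jan 22, 1813: 366 days (Feb 29, 1812 is in that span).
Jan 22, 1813 → Feb 22, 1813: 31 days (January has 31).
Feb 22, 1813 → Mar 22, 1813: 28 days (February has 28).
Mar 22, 1813 → Mar 30, 1813: 8 days.
Total: 5910 days.

5910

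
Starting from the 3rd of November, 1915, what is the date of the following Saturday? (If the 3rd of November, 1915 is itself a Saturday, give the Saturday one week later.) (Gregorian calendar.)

Nov 3, 1915 is a Wednesday.
From Wednesday to the next Saturday is 3 days.
Nov 3, 1915 + 3 = Nov 6, 1915.

November 6, 1915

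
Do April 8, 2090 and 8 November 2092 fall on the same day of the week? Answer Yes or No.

Yes

From Apr 8, 2090 to Nov 8, 2092 is 945 days.
945 mod 7 = 0, so they are the same weekday.
(Apr 8, 2090 is a Saturday; Nov 8, 2092 is a Saturday.)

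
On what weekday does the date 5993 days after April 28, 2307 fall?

Apr 28, 2307 is a Sunday.
5993 mod 7 = 1, so 5993 days after a Sunday is Sunday + 1 = Monday.

Monday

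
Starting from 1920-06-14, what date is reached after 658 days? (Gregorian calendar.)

April 3, 1922

+365 (one year) → Jun 14, 1921 (293 left).
Jun has 30 days: +17 → Jul 1, 1921 (276 left).
Jul has 31 days: +31 → Aug 1, 1921 (245 left).
Aug has 31 days: +31 → Sep 1, 1921 (214 left).
Sep has 30 days: +30 → Oct 1, 1921 (184 left).
Oct has 31 days: +31 → Nov 1, 1921 (153 left).
Nov has 30 days: +30 → Dec 1, 1921 (123 left).
Dec has 31 days: +31 → Jan 1, 1922 (92 left).
Jan has 31 days: +31 → Feb 1, 1922 (61 left).
Feb has 28 days: +28 → Mar 1, 1922 (33 left).
Mar has 31 days: +31 → Apr 1, 1922 (2 left).
+2 → Apr 3, 1922.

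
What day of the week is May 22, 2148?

Doomsday rule: the anchor day for the 2100s is Sunday. For year 48: 48÷12 = 4 r 0, and 0÷4 = 0, so 4+0+0 = 4.
Sunday + 4 ≡ Thursday — that's 2148's doomsday.
In May the doomsday date is May 9.
May 22 is 13 days after May 9; 13 mod 7 = 6, so Thursday + 6 = Wednesday.

Wednesday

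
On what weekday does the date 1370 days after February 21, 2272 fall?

Monday

First find the weekday of Feb 21, 2272. Doomsday rule: the anchor day for the 2200s is Friday. For year 72: 72÷12 = 6 r 0, and 0÷4 = 0, so 6+0+0 = 6.
Friday + 6 ≡ Thursday — that's 2272's doomsday.
In February the doomsday date is Feb 29 (2272 is a leap year (divisible by 4)).
Feb 21 is 8 days before Feb 29; 8 mod 7 = 1, so Thursday − 1 = Wednesday.
1370 mod 7 = 5, so 1370 days after a Wednesday is Wednesday + 5 = Monday.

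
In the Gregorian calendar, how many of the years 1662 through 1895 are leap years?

Multiples of 4 in [1662,1895]: 58.
Of those, multiples of 100: 2 (not leap unless ÷400).
Multiples of 400: 0.
Leap years = 58 − 2 + 0 = 56.

56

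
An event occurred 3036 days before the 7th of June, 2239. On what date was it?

February 13, 2231

−365 (one year) → Jun 7, 2238 (2671 left).
−365 (one year) → Jun 7, 2237 (2306 left).
−365 (one year) → Jun 7, 2236 (1941 left).
−366 (one year; includes Feb 29, 2236) → Jun 7, 2235 (1575 left).
−365 (one year) → Jun 7, 2234 (1210 left).
−365 (one year) → Jun 7, 2233 (845 left).
−365 (one year) → Jun 7, 2232 (480 left).
−366 (one year; includes Feb 29, 2232) → Jun 7, 2231 (114 left).
−7 → May 31, 2231 (end of May, 31 days; 107 left).
−31 → Apr 30, 2231 (end of Apr, 30 days; 76 left).
−30 → Mar 31, 2231 (end of Mar, 31 days; 46 left).
−31 → Feb 28, 2231 (end of Feb, 28 days; 15 left).
−15 → Feb 13, 2231.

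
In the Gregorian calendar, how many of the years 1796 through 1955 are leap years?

Multiples of 4 in [1796,1955]: 40.
Of those, multiples of 100: 2 (not leap unless ÷400).
Multiples of 400: 0.
Leap years = 40 − 2 + 0 = 38.

38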